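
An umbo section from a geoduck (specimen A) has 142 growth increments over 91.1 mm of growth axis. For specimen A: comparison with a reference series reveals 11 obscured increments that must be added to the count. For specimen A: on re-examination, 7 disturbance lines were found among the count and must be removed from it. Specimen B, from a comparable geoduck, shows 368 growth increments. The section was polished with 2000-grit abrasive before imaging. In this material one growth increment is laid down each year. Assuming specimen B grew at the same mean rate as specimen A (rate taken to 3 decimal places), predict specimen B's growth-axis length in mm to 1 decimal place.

229.6 mm

Specimen A: adjusted count: 142 − 7 + 11 = 146 growth increments.
A: Mean rate = 91.1 mm / 146 years ≈ 0.624 mm/yr.
B's length ≈ 0.624 × 368 = 229.6 mm.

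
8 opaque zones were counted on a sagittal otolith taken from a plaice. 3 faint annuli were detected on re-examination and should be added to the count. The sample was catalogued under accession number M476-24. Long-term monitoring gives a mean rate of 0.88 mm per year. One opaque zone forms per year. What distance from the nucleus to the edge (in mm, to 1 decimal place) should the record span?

9.7 mm

True opaque zone count = 8 + 3 = 11.
11 years at 0.88 mm/year gives 0.88 × 11 = 9.7 mm.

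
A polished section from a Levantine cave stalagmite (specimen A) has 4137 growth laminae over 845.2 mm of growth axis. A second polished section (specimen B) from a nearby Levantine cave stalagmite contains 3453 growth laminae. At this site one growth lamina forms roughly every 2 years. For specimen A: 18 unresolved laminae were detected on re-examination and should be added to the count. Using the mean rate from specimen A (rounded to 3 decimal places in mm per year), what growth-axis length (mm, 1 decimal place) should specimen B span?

Specimen A: true growth lamina count = 4137 + 18 = 4155.
Specimen A: 4155 growth laminae at 2 years each span 4155 × 2 = 8310 years.
A: 845.2 mm over 8310 years gives 845.2 / 8310 ≈ 0.102 mm per year.
Specimen B: multiplying by 2 years per growth lamina: 3453 × 2 = 6906 years. For B, 0.102 mm/year × 6906 years = 704.4 mm.

704.4 mm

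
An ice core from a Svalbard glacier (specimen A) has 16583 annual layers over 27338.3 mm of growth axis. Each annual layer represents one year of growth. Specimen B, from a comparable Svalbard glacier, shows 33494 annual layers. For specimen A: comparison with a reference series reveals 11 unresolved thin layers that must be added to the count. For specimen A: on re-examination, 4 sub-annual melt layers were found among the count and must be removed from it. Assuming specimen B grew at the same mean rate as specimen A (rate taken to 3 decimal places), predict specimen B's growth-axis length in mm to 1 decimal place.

Specimen A: after corrections the count is 16583 − 4 + 11 = 16590 annual layers.
A: 27338.3 mm over 16590 years gives 27338.3 / 16590 ≈ 1.648 mm/year.
For B, 1.648 mm/year × 33494 years = 55198.1 mm.

55198.1 mm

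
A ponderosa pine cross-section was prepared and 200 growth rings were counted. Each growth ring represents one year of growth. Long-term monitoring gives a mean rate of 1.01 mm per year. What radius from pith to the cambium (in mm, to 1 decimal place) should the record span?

202.0 mm

The record spans 200 years at 1.01 mm per year.
Length ≈ 1.01 × 200 = 202.0 mm.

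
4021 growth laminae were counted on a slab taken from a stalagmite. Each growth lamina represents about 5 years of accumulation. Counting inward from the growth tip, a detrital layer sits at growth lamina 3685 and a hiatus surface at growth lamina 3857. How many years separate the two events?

860 yr

3857 − 3685 = 172 growth laminae lie between the two events.
Multiplying by 5 years per growth lamina: 172 × 5 = 860 years.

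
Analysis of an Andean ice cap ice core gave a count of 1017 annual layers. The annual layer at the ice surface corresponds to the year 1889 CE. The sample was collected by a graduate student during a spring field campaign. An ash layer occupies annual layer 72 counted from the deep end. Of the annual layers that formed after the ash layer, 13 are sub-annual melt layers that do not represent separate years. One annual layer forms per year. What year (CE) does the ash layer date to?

957 CE

1017 − 72 = 945 annual layers lie beyond the ash layer toward the ice surface.
Removing the 13 false annual layers leaves 945 − 13 = 932 true annual layers beyond the ash layer.
Counting back 932 years from 1889 CE places the ash layer in 1889 − 932 = 957 CE.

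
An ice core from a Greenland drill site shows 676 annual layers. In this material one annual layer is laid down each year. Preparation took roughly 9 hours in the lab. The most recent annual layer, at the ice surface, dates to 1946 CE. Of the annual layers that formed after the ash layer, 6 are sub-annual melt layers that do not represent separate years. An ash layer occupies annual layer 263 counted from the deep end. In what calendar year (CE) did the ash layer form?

676 − 263 = 413 annual layers lie beyond the ash layer toward the ice surface.
Removing the 6 false annual layers leaves 413 − 6 = 407 true annual layers beyond the ash layer.
1946 − 407 = 1539 CE.

1539 CE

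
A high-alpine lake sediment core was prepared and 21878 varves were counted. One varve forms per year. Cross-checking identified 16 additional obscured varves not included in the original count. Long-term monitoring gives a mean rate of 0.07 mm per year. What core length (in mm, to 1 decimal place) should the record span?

1532.6 mm

After corrections the count is 21878 + 16 = 21894 varves.
Length ≈ 0.07 × 21894 = 1532.6 mm.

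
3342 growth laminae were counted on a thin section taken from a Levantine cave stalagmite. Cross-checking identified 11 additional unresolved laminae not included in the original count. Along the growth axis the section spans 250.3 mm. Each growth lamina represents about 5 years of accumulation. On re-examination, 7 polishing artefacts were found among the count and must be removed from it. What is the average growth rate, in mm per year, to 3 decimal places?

0.015 mm per year

After corrections the count is 3342 − 7 + 11 = 3346 growth laminae.
At 5 years per growth lamina, 3346 × 5 = 16730 years.
250.3 mm over 16730 years gives 250.3 / 16730 ≈ 0.015 mm per year.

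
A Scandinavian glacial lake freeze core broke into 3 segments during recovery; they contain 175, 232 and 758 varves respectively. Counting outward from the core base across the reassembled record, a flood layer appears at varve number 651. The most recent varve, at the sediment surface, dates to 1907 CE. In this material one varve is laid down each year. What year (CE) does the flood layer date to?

1393 CE

Total varves = 175 + 232 + 758 = 1165.
The flood layer sits at varve 651 from the core base, so 1165 − 651 = 514 varves formed after it.
The varve at the sediment surface is 1907 CE, so the flood layer dates to 1907 − 514 = 1393 CE.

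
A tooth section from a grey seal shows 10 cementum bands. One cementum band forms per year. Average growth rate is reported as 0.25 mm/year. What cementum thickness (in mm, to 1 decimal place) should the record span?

10 years of growth are recorded.
Length ≈ 0.25 × 10 = 2.5 mm.

2.5 mm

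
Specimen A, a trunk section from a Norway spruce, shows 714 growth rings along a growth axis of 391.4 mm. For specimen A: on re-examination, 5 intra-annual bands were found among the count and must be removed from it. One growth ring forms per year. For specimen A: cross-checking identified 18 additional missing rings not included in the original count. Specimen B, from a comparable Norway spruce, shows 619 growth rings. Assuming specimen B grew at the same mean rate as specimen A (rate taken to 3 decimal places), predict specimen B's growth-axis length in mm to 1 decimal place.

333.0 mm

Specimen A: true growth ring count = 714 − 5 + 18 = 727.
A: Mean rate = 391.4 mm / 727 years ≈ 0.538 mm/year.
B's length ≈ 0.538 × 619 = 333.0 mm.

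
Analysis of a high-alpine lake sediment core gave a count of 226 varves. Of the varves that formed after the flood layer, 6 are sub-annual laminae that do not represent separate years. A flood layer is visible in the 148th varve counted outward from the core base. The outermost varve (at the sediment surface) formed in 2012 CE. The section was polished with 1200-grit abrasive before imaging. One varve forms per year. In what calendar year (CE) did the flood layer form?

1940 CE

The flood layer sits at varve 148 from the core base, so 226 − 148 = 78 varves formed after it.
Removing the 6 false varves leaves 78 − 6 = 72 true varves beyond the flood layer.
The varve at the sediment surface is 2012 CE, so the flood layer dates to 2012 − 72 = 1940 CE.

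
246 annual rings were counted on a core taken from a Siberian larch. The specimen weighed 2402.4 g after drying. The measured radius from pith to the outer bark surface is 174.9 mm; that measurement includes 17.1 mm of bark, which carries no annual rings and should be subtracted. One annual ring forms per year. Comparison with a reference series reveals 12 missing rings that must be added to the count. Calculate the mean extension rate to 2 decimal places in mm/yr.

Correcting the raw count gives 246 + 12 = 258 true annual rings.
Net length = 174.9 − 17.1 = 157.8 mm.
157.8 mm over 258 years gives 157.8 / 258 ≈ 0.61 mm/yr.

0.61 mm/yr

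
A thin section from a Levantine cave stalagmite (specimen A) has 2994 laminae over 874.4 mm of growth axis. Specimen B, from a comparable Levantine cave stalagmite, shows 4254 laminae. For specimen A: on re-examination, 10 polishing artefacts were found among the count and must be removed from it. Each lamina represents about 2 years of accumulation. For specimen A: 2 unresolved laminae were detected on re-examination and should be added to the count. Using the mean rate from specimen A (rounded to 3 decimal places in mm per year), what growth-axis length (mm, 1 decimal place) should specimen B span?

Specimen A: adjusted count: 2994 − 10 + 2 = 2986 laminae.
Specimen A: 2986 laminae at 2 years each span 2986 × 2 = 5972 years.
A: Extension rate ≈ 874.4 / 5972 = 0.146 mm per year.
Specimen B: at 2 years per lamina, 4254 × 2 = 8508 years. For B, 0.146 mm/year × 8508 years = 1242.2 mm.

1242.2 mm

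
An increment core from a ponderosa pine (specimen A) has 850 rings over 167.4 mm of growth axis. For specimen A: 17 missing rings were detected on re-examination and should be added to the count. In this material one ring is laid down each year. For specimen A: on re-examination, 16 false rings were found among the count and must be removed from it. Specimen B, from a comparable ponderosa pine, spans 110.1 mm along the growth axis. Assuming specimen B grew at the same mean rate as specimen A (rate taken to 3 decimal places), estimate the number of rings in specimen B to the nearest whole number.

559 rings

Specimen A: adjusted count: 850 − 16 + 17 = 851 rings.
A: 167.4 mm over 851 years gives 167.4 / 851 ≈ 0.197 mm/year.
For B, 110.1 / 0.197 = 558.88 years ≈ 559 rings.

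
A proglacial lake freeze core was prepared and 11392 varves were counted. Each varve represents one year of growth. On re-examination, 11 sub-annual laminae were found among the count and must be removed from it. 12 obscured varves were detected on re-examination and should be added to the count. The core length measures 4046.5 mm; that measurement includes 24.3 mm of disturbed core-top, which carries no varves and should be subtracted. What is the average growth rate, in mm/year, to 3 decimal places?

Adjusted count: 11392 − 11 + 12 = 11393 varves.
Removing the 24.3 mm offcut leaves 4046.5 − 24.3 = 4022.2 mm.
4022.2 mm over 11393 years gives 4022.2 / 11393 ≈ 0.353 mm/year.

0.353 mm/year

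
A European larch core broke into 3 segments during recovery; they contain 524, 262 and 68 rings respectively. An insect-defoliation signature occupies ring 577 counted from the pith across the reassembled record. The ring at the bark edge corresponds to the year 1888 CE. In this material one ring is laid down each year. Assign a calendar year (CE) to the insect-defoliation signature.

1611 CE

Total rings = 524 + 262 + 68 = 854.
854 − 577 = 277 rings lie beyond the insect-defoliation signature toward the bark edge.
Counting back 277 years from 1888 CE places the insect-defoliation signature in 1888 − 277 = 1611 CE.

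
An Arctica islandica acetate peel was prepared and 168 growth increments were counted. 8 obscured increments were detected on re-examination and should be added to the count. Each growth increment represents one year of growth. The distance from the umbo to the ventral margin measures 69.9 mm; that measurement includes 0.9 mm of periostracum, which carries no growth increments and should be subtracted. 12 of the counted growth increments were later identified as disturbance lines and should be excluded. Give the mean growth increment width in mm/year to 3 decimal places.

0.421 mm/year

After corrections the count is 168 − 12 + 8 = 164 growth increments.
The growth record spans 69.9 − 0.9 = 69.0 mm.
Extension rate ≈ 69.0 / 164 = 0.421 mm/year.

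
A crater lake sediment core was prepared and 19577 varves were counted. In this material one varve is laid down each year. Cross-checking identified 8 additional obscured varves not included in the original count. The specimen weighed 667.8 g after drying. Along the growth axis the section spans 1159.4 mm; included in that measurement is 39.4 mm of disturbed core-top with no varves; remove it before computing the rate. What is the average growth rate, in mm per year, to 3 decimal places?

Adjusted count: 19577 + 8 = 19585 varves.
The growth record spans 1159.4 − 39.4 = 1120.0 mm.
1120.0 mm over 19585 years gives 1120.0 / 19585 ≈ 0.057 mm per year.

0.057 mm per year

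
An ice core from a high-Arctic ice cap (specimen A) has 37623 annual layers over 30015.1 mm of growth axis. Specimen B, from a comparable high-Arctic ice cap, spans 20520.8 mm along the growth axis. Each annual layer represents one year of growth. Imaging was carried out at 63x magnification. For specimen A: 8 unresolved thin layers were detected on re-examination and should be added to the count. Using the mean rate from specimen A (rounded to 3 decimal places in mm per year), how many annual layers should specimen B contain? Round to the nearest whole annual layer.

Specimen A: adjusted count: 37623 + 8 = 37631 annual layers.
A: Extension rate ≈ 30015.1 / 37631 = 0.798 mm/yr.
Specimen B: 20520.8 mm / 0.798 mm per year = 25715.29 years ≈ 25715 annual layers.

25715 annual layers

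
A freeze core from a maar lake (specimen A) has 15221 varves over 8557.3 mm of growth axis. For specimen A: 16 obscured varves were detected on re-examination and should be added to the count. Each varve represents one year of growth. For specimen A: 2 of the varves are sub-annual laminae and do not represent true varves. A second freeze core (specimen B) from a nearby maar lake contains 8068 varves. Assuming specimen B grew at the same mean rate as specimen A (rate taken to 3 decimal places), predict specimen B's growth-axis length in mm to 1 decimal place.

4534.2 mm

Specimen A: true varve count = 15221 − 2 + 16 = 15235.
A: Mean rate = 8557.3 mm / 15235 years ≈ 0.562 mm/year.
For B, 0.562 mm/year × 8068 years = 4534.2 mm.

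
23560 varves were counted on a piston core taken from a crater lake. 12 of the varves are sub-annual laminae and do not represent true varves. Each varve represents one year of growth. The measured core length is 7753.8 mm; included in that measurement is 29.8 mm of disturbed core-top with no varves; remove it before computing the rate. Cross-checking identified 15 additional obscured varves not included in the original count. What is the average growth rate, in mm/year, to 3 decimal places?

0.328 mm/year

Correcting the raw count gives 23560 − 12 + 15 = 23563 true varves.
Net length = 7753.8 − 29.8 = 7724.0 mm.
Extension rate ≈ 7724.0 / 23563 = 0.328 mm/year.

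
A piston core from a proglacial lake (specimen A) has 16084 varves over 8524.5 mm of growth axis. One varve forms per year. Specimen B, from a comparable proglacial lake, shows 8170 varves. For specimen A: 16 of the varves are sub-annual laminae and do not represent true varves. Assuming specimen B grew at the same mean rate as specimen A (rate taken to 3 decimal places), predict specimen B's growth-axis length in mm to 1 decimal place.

4338.3 mm

Specimen A: true varve count = 16084 − 16 = 16068.
A: 8524.5 mm over 16068 years gives 8524.5 / 16068 ≈ 0.531 mm/year.
Length of B = 0.531 × 8170 = 4338.3 mm.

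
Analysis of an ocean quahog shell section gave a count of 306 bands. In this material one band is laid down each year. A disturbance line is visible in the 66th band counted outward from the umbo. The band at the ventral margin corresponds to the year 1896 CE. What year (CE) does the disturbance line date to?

1656 CE

306 − 66 = 240 bands lie beyond the disturbance line toward the ventral margin.
Counting back 240 years from 1896 CE places the disturbance line in 1896 − 240 = 1656 CE.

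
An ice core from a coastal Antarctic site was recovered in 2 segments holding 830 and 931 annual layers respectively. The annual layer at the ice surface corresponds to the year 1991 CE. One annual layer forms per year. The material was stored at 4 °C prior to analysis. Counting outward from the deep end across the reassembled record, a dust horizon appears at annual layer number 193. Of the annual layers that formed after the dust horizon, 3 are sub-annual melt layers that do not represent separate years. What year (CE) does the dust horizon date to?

426 CE

Total annual layers = 830 + 931 = 1761.
1761 − 193 = 1568 annual layers lie beyond the dust horizon toward the ice surface.
1568 − 3 false = 1565 true annual layers after the dust horizon.
Counting back 1565 years from 1991 CE places the dust horizon in 1991 − 1565 = 426 CE.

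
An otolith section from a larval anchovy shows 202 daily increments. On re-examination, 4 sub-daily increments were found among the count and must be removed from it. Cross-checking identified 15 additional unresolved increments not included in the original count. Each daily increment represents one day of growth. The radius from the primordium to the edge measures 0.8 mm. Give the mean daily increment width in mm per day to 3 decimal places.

True daily increment count = 202 − 4 + 15 = 213.
0.8 mm over 213 days gives 0.8 / 213 ≈ 0.004 mm per day.

0.004 mm per day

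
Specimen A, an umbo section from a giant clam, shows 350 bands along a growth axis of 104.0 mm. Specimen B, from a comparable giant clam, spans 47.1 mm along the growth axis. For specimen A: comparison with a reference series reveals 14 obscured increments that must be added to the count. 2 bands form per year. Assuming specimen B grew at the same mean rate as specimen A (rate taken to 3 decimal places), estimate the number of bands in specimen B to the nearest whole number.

Specimen A: after corrections the count is 350 + 14 = 364 bands.
Specimen A: 364 bands at 2 per year is 364 / 2 = 182 years.
A: Extension rate ≈ 104.0 / 182 = 0.571 mm per year.
Specimen B: 47.1 mm / 0.571 mm per year = 82.49 years; at 2 bands per year that is 82.49 × 2 ≈ 165 bands.

165 bands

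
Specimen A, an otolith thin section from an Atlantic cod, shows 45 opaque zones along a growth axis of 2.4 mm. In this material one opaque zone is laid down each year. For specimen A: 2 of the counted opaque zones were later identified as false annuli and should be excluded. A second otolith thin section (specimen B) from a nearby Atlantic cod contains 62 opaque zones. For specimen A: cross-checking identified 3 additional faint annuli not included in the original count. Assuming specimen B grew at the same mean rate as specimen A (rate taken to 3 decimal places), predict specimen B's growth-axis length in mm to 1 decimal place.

3.2 mm

Specimen A: true opaque zone count = 45 − 2 + 3 = 46.
A: Extension rate ≈ 2.4 / 46 = 0.052 mm/yr.
B's length ≈ 0.052 × 62 = 3.2 mm.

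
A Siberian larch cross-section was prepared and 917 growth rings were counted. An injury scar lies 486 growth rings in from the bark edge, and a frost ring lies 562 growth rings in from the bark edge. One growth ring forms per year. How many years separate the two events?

76 years

The two markers are separated by 562 − 486 = 76 growth rings.
At one growth ring per year, 76 years elapsed between them.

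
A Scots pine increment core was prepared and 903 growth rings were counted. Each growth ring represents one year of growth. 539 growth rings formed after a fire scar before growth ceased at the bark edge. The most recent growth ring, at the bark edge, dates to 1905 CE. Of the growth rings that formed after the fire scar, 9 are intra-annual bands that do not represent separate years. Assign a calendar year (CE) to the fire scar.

There are 539 growth rings younger than the fire scar.
539 − 9 false = 530 true growth rings after the fire scar.
1905 − 530 = 1375 CE.

1375 CE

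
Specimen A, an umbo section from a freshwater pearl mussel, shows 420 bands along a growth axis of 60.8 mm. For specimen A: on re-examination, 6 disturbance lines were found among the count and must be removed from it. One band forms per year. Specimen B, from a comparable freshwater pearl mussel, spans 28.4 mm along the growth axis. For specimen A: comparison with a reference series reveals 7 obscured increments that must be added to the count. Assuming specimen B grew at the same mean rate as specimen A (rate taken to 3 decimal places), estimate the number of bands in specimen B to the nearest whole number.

197 bands

Specimen A: after corrections the count is 420 − 6 + 7 = 421 bands.
A: 60.8 mm over 421 years gives 60.8 / 421 ≈ 0.144 mm/year.
B spans 28.4 / 0.144 = 197.22 years ≈ 197 bands.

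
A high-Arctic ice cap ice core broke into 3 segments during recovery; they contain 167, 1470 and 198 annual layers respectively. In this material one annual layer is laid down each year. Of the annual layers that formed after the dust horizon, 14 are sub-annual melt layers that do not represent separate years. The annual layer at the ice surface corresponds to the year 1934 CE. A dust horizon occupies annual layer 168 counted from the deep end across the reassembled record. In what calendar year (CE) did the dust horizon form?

281 CE

Total annual layers = 167 + 1470 + 198 = 1835.
Between annual layer 168 and the ice surface there are 1835 − 168 = 1667 annual layers.
1667 − 14 false = 1653 true annual layers after the dust horizon.
The annual layer at the ice surface is 1934 CE, so the dust horizon dates to 1934 − 1653 = 281 CE.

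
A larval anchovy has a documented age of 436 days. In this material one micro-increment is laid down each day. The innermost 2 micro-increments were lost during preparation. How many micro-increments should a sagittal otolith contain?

434 micro-increments

Expected micro-increments over 436 days: 436.
Subtracting the 2 micro-increments not captured gives 436 − 2 = 434 micro-increments in the record.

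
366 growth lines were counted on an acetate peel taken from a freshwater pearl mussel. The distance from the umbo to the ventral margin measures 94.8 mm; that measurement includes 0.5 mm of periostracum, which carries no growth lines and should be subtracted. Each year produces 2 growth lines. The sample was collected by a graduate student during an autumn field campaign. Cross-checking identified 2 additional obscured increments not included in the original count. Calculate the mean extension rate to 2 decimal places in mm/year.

0.51 mm/year

True growth line count = 366 + 2 = 368.
Dividing by 2 growth lines per year: 368 / 2 = 184 years.
The growth record spans 94.8 − 0.5 = 94.3 mm.
Extension rate ≈ 94.3 / 184 = 0.51 mm/year.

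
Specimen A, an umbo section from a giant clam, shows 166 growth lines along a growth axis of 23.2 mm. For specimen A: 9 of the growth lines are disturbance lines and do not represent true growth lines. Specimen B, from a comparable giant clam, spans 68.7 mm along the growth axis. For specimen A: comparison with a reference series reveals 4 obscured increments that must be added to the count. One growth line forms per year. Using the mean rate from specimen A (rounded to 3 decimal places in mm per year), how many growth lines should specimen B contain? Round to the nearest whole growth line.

477 growth lines

Specimen A: adjusted count: 166 − 9 + 4 = 161 growth lines.
A: 23.2 mm over 161 years gives 23.2 / 161 ≈ 0.144 mm/yr.
B spans 68.7 / 0.144 = 477.08 years ≈ 477 growth lines.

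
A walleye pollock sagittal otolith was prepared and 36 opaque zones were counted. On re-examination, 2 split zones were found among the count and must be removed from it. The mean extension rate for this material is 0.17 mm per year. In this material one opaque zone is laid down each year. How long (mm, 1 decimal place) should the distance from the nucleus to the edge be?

Adjusted count: 36 − 2 = 34 opaque zones.
34 years at 0.17 mm/year gives 0.17 × 34 = 5.8 mm.

5.8 mm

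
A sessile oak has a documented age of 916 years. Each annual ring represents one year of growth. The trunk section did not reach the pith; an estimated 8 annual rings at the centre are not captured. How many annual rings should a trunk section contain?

908 annual rings

At one annual ring per year, 916 years correspond to 916 annual rings.
916 − 8 missed = 908 annual rings expected in the prepared section.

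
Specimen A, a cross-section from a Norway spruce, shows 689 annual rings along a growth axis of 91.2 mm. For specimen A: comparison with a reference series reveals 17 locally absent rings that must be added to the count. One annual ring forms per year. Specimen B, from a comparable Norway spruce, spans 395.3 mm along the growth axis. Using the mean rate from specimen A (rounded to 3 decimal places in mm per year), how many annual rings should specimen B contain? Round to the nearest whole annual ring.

Specimen A: adjusted count: 689 + 17 = 706 annual rings.
A: Mean rate = 91.2 mm / 706 years ≈ 0.129 mm/yr.
For B, 395.3 / 0.129 = 3064.34 years ≈ 3064 annual rings.

3064 annual rings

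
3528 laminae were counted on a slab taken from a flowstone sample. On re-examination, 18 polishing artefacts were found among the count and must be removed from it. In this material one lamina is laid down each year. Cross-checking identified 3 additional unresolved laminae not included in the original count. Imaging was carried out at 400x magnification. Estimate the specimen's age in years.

3513 years

After corrections the count is 3528 − 18 + 3 = 3513 laminae.
At one lamina per year, that is 3513 years.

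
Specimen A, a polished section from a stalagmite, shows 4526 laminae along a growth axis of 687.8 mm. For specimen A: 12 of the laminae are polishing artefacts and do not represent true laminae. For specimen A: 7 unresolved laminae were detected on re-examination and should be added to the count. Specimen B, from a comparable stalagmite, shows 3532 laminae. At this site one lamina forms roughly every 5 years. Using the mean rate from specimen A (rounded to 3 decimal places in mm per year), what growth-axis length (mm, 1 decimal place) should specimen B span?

529.8 mm

Specimen A: adjusted count: 4526 − 12 + 7 = 4521 laminae.
Specimen A: multiplying by 5 years per lamina: 4521 × 5 = 22605 years.
A: Extension rate ≈ 687.8 / 22605 = 0.030 mm/year.
Specimen B: at 5 years per lamina, 3532 × 5 = 17660 years. Length of B = 0.030 × 17660 = 529.8 mm.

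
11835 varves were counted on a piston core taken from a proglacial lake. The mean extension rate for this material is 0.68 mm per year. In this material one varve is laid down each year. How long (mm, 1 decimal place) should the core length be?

11835 years of growth are recorded.
11835 years at 0.68 mm/year gives 0.68 × 11835 = 8047.8 mm.

8047.8 mm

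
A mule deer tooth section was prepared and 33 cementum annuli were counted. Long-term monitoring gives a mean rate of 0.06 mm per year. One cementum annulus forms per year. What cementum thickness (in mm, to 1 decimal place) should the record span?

33 years of growth are recorded.
33 years at 0.06 mm/year gives 0.06 × 33 = 2.0 mm.

2.0 mm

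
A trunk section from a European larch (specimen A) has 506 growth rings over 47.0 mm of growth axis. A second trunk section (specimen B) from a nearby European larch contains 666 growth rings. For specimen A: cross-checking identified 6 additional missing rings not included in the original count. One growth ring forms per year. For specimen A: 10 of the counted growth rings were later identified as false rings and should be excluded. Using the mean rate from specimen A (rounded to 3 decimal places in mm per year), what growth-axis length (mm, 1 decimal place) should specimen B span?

62.6 mm

Specimen A: adjusted count: 506 − 10 + 6 = 502 growth rings.
A: Extension rate ≈ 47.0 / 502 = 0.094 mm/yr.
Length of B = 0.094 × 666 = 62.6 mm.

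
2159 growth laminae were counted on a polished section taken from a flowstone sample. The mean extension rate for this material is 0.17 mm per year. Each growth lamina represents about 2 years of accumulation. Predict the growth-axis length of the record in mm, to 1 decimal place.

At 2 years per growth lamina, 2159 × 2 = 4318 years.
Predicted length = 0.17 mm/year × 4318 years = 734.1 mm.

734.1 mm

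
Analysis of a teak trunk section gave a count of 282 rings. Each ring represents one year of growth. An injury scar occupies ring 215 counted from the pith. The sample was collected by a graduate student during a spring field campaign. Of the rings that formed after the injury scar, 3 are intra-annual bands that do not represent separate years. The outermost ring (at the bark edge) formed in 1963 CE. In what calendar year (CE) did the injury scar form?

Between ring 215 and the bark edge there are 282 − 215 = 67 rings.
Removing the 3 false rings leaves 67 − 3 = 64 true rings beyond the injury scar.
The ring at the bark edge is 1963 CE, so the injury scar dates to 1963 − 64 = 1899 CE.

1899 CE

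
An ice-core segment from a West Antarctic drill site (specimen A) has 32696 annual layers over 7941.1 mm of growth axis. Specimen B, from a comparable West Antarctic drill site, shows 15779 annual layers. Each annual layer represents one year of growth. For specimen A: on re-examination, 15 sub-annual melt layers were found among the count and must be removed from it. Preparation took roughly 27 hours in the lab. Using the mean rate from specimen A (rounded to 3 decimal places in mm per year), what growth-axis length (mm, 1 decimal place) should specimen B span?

3834.3 mm

Specimen A: after corrections the count is 32696 − 15 = 32681 annual layers.
A: Extension rate ≈ 7941.1 / 32681 = 0.243 mm per year.
For B, 0.243 mm/year × 15779 years = 3834.3 mm.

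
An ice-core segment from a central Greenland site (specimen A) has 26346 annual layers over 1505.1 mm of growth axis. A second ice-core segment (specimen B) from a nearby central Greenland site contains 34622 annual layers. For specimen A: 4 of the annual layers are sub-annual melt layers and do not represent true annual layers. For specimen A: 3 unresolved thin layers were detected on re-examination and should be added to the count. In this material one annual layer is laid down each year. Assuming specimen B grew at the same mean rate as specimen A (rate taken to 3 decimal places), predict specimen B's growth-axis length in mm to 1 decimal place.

1973.5 mm

Specimen A: true annual layer count = 26346 − 4 + 3 = 26345.
A: 1505.1 mm over 26345 years gives 1505.1 / 26345 ≈ 0.057 mm per year.
B's length ≈ 0.057 × 34622 = 1973.5 mm.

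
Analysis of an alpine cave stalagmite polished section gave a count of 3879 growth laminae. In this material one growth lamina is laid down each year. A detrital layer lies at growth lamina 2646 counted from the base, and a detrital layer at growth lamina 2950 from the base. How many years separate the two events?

The two markers are separated by 2950 − 2646 = 304 growth laminae.
That is 304 years at one growth lamina per year.

304 yr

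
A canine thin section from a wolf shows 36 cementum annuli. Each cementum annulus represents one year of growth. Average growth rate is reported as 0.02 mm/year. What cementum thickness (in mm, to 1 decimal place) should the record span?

0.7 mm

The record spans 36 years at 0.02 mm per year.
Length ≈ 0.02 × 36 = 0.7 mm.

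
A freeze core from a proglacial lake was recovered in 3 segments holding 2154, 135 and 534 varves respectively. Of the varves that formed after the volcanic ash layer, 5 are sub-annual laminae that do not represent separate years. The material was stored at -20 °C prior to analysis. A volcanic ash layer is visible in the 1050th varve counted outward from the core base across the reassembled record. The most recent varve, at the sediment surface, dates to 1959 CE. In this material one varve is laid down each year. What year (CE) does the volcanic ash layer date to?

Total varves = 2154 + 135 + 534 = 2823.
2823 − 1050 = 1773 varves lie beyond the volcanic ash layer toward the sediment surface.
Excluding 5 false varves: 1773 − 5 = 1768.
Counting back 1768 years from 1959 CE places the volcanic ash layer in 1959 − 1768 = 191 CE.

191 CE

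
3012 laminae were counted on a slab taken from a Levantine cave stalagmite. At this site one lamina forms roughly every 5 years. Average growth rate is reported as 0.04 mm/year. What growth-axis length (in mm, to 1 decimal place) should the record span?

At 5 years per lamina, 3012 × 5 = 15060 years.
15060 years at 0.04 mm/year gives 0.04 × 15060 = 602.4 mm.

602.4 mm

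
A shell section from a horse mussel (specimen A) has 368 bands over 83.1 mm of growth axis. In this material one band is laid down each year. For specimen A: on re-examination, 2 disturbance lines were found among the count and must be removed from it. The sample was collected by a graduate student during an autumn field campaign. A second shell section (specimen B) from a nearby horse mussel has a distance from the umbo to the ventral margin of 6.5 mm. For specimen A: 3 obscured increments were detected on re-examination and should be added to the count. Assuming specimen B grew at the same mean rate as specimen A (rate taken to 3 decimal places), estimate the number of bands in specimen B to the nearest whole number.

Specimen A: correcting the raw count gives 368 − 2 + 3 = 369 true bands.
A: 83.1 mm over 369 years gives 83.1 / 369 ≈ 0.225 mm per year.
B spans 6.5 / 0.225 = 28.89 years ≈ 29 bands.

29 bands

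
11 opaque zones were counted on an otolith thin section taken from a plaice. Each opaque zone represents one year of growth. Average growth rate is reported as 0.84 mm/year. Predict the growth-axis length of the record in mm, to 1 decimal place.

9.2 mm

The record spans 11 years at 0.84 mm per year.
Length ≈ 0.84 × 11 = 9.2 mm.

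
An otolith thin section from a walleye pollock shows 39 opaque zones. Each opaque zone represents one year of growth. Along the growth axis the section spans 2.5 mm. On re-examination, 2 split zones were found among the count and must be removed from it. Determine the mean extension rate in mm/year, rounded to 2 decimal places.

0.07 mm/year

After corrections the count is 39 − 2 = 37 opaque zones.
Mean rate = 2.5 mm / 37 years ≈ 0.07 mm/year.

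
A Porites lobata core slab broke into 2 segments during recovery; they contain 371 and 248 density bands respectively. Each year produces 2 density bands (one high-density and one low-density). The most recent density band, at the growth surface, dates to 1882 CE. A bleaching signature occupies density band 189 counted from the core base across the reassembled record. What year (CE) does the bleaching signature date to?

Total density bands = 371 + 248 = 619.
The bleaching signature sits at density band 189 from the core base, so 619 − 189 = 430 density bands formed after it.
Dividing by 2 density bands per year: 430 / 2 = 215 years.
Counting back 215 years from 1882 CE places the bleaching signature in 1882 − 215 = 1667 CE.

1667 CE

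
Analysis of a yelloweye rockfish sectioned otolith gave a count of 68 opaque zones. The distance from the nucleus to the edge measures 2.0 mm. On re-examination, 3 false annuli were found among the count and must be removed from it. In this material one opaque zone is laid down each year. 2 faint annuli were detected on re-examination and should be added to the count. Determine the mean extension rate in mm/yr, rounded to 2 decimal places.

0.03 mm/yr

Adjusted count: 68 − 3 + 2 = 67 opaque zones.
2.0 mm over 67 years gives 2.0 / 67 ≈ 0.03 mm/yr.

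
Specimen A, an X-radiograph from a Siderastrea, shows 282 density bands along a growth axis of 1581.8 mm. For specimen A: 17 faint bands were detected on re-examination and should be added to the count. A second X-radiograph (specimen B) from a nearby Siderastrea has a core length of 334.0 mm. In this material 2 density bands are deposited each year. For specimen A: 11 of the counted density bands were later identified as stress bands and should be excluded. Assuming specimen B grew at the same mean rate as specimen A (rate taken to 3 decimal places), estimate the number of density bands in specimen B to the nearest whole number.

Specimen A: true density band count = 282 − 11 + 17 = 288.
Specimen A: 288 density bands at 2 per year is 288 / 2 = 144 years.
A: Extension rate ≈ 1581.8 / 144 = 10.985 mm per year.
Specimen B: 334.0 mm / 10.985 mm per year = 30.41 years; at 2 density bands per year that is 30.41 × 2 ≈ 61 density bands.

61 density bands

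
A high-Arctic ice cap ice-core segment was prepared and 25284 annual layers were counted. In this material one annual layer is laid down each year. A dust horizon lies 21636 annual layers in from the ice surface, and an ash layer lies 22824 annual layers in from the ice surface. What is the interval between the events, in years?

1188 years

22824 − 21636 = 1188 annual layers lie between the two events.
That is 1188 years at one annual layer per year.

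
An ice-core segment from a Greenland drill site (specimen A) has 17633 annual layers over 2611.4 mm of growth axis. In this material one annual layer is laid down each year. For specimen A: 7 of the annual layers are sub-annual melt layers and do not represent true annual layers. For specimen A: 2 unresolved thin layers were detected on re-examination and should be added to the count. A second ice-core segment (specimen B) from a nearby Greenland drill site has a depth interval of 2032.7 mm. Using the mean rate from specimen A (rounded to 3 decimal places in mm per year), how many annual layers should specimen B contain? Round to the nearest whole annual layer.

Specimen A: correcting the raw count gives 17633 − 7 + 2 = 17628 true annual layers.
A: Mean rate = 2611.4 mm / 17628 years ≈ 0.148 mm/yr.
Specimen B: 2032.7 mm / 0.148 mm per year = 13734.46 years ≈ 13734 annual layers.

13734 annual layers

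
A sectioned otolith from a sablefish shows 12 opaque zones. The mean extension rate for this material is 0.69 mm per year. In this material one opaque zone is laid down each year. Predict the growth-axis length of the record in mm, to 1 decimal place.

The record spans 12 years at 0.69 mm per year.
Length ≈ 0.69 × 12 = 8.3 mm.

8.3 mm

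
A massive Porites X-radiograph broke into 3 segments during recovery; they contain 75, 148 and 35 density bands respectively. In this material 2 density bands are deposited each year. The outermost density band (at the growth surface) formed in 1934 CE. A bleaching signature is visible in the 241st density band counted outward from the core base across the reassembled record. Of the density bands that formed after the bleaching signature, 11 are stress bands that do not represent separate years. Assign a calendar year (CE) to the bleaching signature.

Total density bands = 75 + 148 + 35 = 258.
Between density band 241 and the growth surface there are 258 − 241 = 17 density bands.
17 − 11 false = 6 true density bands after the bleaching signature.
6 density bands at 2 per year is 6 / 2 = 3 years.
Counting back 3 years from 1934 CE places the bleaching signature in 1934 − 3 = 1931 CE.

1931 CE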